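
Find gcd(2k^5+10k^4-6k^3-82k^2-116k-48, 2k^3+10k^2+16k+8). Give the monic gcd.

k^2+3k+2

Euclidean algorithm in ℚ[k]:
  2k^5+10k^4-6k^3-82k^2-116k-48 = (k^2-11)(2k^3+10k^2+16k+8) + (20k^2+60k+40)
  2k^3+10k^2+16k+8 = ((1/10)k+1/5)(20k^2+60k+40) + (0)
Last nonzero remainder: 20k^2+60k+40. Dividing through by 20 gives the monic gcd k^2+3k+2.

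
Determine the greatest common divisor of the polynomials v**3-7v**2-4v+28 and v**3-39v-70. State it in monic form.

v**2-5v-14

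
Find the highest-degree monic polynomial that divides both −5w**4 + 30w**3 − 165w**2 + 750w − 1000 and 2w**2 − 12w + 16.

Repeated division with remainder:
  −5w**4 + 30w**3 − 165w**2 + 750w − 1000 = (−(5/2)w**2 − 125/2)(2w**2 − 12w + 16) + (0)
Last nonzero remainder: 2w**2 − 12w + 16. Dividing through by 2 gives the monic gcd w**2 − 6w + 8.

w**2 − 6w + 8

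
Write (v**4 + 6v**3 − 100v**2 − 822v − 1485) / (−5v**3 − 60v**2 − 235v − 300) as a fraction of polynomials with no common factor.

Repeated division with remainder:
  v**4 + 6v**3 − 100v**2 − 822v − 1485 = (−(1/5)v + 6/5)(−5v**3 − 60v**2 − 235v − 300) + (−75v**2 − 600v − 1125)
  −5v**3 − 60v**2 − 235v − 300 = ((1/15)v + 4/15)(−75v**2 − 600v − 1125) + (0)
Last nonzero remainder: −75v**2 − 600v − 1125. Dividing through by −75 gives the monic gcd v**2 + 8v + 15.
Cancel v**2 + 8v + 15 from numerator and denominator to get the reduced form.

(−v**2 + 2v + 99)/(5v + 20)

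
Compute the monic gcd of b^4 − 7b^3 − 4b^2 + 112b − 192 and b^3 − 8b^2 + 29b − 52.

b − 4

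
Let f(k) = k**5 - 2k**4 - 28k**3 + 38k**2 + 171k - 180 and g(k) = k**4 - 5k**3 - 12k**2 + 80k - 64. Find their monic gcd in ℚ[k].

Repeated division with remainder:
  k**5 - 2k**4 - 28k**3 + 38k**2 + 171k - 180 = (k + 3)(k**4 - 5k**3 - 12k**2 + 80k - 64) + (-k**3 - 6k**2 - 5k + 12)
  k**4 - 5k**3 - 12k**2 + 80k - 64 = (-k + 11)(-k**3 - 6k**2 - 5k + 12) + (49k**2 + 147k - 196)
  -k**3 - 6k**2 - 5k + 12 = (-(1/49)k - 3/49)(49k**2 + 147k - 196) + (0)
Last nonzero remainder: 49k**2 + 147k - 196. Dividing through by 49 gives the monic gcd k**2 + 3k - 4.

k**2 + 3k - 4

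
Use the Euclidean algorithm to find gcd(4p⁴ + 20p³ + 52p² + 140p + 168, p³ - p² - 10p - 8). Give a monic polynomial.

Repeated division with remainder:
  4p⁴ + 20p³ + 52p² + 140p + 168 = (4p + 24)(p³ - p² - 10p - 8) + (116p² + 412p + 360)
  p³ - p² - 10p - 8 = ((1/116)p - 33/841)(116p² + 412p + 360) + ((2576/841)p + 5152/841)
  116p² + 412p + 360 = ((24389/644)p + 37845/644)((2576/841)p + 5152/841) + (0)
Last nonzero remainder: (2576/841)p + 5152/841. Dividing through by 2576/841 gives the monic gcd p + 2.

p + 2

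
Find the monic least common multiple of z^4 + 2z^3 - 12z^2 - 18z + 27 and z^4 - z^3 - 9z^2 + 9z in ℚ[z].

Repeated division with remainder:
  z^4 + 2z^3 - 12z^2 - 18z + 27 = (z^4 - z^3 - 9z^2 + 9z) + (3z^3 - 3z^2 - 27z + 27)
  z^4 - z^3 - 9z^2 + 9z = ((1/3)z)(3z^3 - 3z^2 - 27z + 27) + (0)
Last nonzero remainder: 3z^3 - 3z^2 - 27z + 27. Dividing through by 3 gives the monic gcd z^3 - z^2 - 9z + 9.
Then lcm(f, g) = f·g / gcd(f, g); expanding and making the result monic gives the answer.

z^5 + 2z^4 - 12z^3 - 18z^2 + 27z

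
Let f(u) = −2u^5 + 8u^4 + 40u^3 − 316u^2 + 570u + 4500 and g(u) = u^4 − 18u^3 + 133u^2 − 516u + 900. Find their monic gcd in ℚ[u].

u^3 − 12u^2 + 61u − 150

Repeated division with remainder:
  −2u^5 + 8u^4 + 40u^3 − 316u^2 + 570u + 4500 = (−2u − 28)(u^4 − 18u^3 + 133u^2 − 516u + 900) + (−198u^3 + 2376u^2 − 12078u + 29700)
  u^4 − 18u^3 + 133u^2 − 516u + 900 = (−(1/198)u + 1/33)(−198u^3 + 2376u^2 − 12078u + 29700) + (0)
Last nonzero remainder: −198u^3 + 2376u^2 − 12078u + 29700. Dividing through by −198 gives the monic gcd u^3 − 12u^2 + 61u − 150.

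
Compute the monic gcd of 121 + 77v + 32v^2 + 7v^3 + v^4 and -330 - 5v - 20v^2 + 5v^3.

11 + 2v + v^2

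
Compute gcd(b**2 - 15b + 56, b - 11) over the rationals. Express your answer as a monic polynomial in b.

1

By polynomial division,
  b**2 - 15b + 56 = (b - 4)(b - 11) + (12)
  b - 11 = ((1/12)b - 11/12)(12) + (0)
The last nonzero remainder is the constant 12, so the polynomials are coprime and gcd = 1.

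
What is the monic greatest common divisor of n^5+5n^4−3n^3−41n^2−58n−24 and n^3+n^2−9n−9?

By polynomial division,
  n^5+5n^4−3n^3−41n^2−58n−24 = (n^2+4n+2)(n^3+n^2−9n−9) + (2n^2−4n−6)
  n^3+n^2−9n−9 = ((1/2)n+3/2)(2n^2−4n−6) + (0)
Last nonzero remainder: 2n^2−4n−6. Dividing through by 2 gives the monic gcd n^2−2n−3.

n^2−2n−3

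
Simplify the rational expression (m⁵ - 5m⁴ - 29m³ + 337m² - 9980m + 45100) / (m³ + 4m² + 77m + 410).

(m³ - 4m² - 115m + 550)/(m + 5)

Repeated division with remainder:
  m⁵ - 5m⁴ - 29m³ + 337m² - 9980m + 45100 = (m² - 9m - 70)(m³ + 4m² + 77m + 410) + (900m² - 900m + 73800)
  m³ + 4m² + 77m + 410 = ((1/900)m + 1/180)(900m² - 900m + 73800) + (0)
Last nonzero remainder: 900m² - 900m + 73800. Dividing through by 900 gives the monic gcd m² - m + 82.
Cancel m² - m + 82 from numerator and denominator to get the reduced form.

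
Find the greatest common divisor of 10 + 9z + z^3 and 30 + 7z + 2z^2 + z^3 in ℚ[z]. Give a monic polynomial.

10 - z + z^2

Euclidean algorithm in ℚ[z]:
  z^3 + 9z + 10 = (z^3 + 2z^2 + 7z + 30) + (-2z^2 + 2z - 20)
  z^3 + 2z^2 + 7z + 30 = (-(1/2)z - 3/2)(-2z^2 + 2z - 20) + (0)
Last nonzero remainder: -2z^2 + 2z - 20. Dividing through by -2 gives the monic gcd z^2 - z + 10.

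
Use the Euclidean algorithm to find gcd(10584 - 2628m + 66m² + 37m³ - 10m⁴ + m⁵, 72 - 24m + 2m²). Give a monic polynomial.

36 - 12m + m²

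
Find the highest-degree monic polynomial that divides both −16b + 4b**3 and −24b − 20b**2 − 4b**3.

Apply the Euclidean algorithm:
  4b**3 − 16b = (−1)(−4b**3 − 20b**2 − 24b) + (−20b**2 − 40b)
  −4b**3 − 20b**2 − 24b = ((1/5)b + 3/5)(−20b**2 − 40b) + (0)
Last nonzero remainder: −20b**2 − 40b. Dividing through by −20 gives the monic gcd b**2 + 2b.

2b + b**2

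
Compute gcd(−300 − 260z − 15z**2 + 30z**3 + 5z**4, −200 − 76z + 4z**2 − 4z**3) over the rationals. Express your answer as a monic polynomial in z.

Euclidean algorithm in ℚ[z]:
  5z**4 + 30z**3 − 15z**2 − 260z − 300 = (−(5/4)z − 35/4)(−4z**3 + 4z**2 − 76z − 200) + (−75z**2 − 1175z − 2050)
  −4z**3 + 4z**2 − 76z − 200 = ((4/75)z − 8/9)(−75z**2 − 1175z − 2050) + (−(9100/9)z − 18200/9)
  −75z**2 − 1175z − 2050 = ((27/364)z + 369/364)(−(9100/9)z − 18200/9) + (0)
Last nonzero remainder: −(9100/9)z − 18200/9. Dividing through by −9100/9 gives the monic gcd z + 2.

2 + z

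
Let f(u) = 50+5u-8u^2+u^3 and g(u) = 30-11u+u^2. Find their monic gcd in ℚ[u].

By polynomial division,
  u^3-8u^2+5u+50 = (u+3)(u^2-11u+30) + (8u-40)
  u^2-11u+30 = ((1/8)u-3/4)(8u-40) + (0)
Last nonzero remainder: 8u-40. Dividing through by 8 gives the monic gcd u-5.

-5+u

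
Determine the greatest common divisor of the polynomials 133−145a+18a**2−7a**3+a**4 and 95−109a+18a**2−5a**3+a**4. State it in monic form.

−19+18a+a**3

Apply the Euclidean algorithm:
  a**4−7a**3+18a**2−145a+133 = (a**4−5a**3+18a**2−109a+95) + (−2a**3−36a+38)
  a**4−5a**3+18a**2−109a+95 = (−(1/2)a+5/2)(−2a**3−36a+38) + (0)
Last nonzero remainder: −2a**3−36a+38. Dividing through by −2 gives the monic gcd a**3+18a−19.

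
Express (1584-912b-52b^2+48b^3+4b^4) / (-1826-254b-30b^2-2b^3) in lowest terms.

(-72+48b-2b^2-2b^3)/(83+4b+b^2)

Apply the Euclidean algorithm:
  4b^4+48b^3-52b^2-912b+1584 = (-2b+6)(-2b^3-30b^2-254b-1826) + (-380b^2-3040b+12540)
  -2b^3-30b^2-254b-1826 = ((1/190)b+7/190)(-380b^2-3040b+12540) + (-208b-2288)
  -380b^2-3040b+12540 = ((95/52)b-285/52)(-208b-2288) + (0)
Last nonzero remainder: -208b-2288. Dividing through by -208 gives the monic gcd b+11.
Cancel b+11 from numerator and denominator to get the reduced form.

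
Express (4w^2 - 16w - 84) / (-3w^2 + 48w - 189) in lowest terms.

(-4w - 12)/(3w - 27)

Apply the Euclidean algorithm:
  4w^2 - 16w - 84 = (-4/3)(-3w^2 + 48w - 189) + (48w - 336)
  -3w^2 + 48w - 189 = (-(1/16)w + 9/16)(48w - 336) + (0)
Last nonzero remainder: 48w - 336. Dividing through by 48 gives the monic gcd w - 7.
Cancel w - 7 from numerator and denominator to get the reduced form.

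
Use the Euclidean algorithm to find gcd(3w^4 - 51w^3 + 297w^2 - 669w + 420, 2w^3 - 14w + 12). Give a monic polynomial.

w - 1

Euclidean algorithm in ℚ[w]:
  3w^4 - 51w^3 + 297w^2 - 669w + 420 = ((3/2)w - 51/2)(2w^3 - 14w + 12) + (318w^2 - 1044w + 726)
  2w^3 - 14w + 12 = ((1/159)w + 58/2809)(318w^2 - 1044w + 726) + ((8400/2809)w - 8400/2809)
  318w^2 - 1044w + 726 = ((148877/1400)w - 339889/1400)((8400/2809)w - 8400/2809) + (0)
Last nonzero remainder: (8400/2809)w - 8400/2809. Dividing through by 8400/2809 gives the monic gcd w - 1.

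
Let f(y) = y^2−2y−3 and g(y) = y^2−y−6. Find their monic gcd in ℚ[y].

y−3

Euclidean algorithm in ℚ[y]:
  y^2−2y−3 = (y^2−y−6) + (−y+3)
  y^2−y−6 = (−y−2)(−y+3) + (0)
Last nonzero remainder: −y+3. Dividing through by −1 gives the monic gcd y−3.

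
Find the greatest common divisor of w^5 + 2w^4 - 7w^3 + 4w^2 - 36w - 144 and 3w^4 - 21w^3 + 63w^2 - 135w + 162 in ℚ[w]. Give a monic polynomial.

Apply the Euclidean algorithm:
  w^5 + 2w^4 - 7w^3 + 4w^2 - 36w - 144 = ((1/3)w + 3)(3w^4 - 21w^3 + 63w^2 - 135w + 162) + (35w^3 - 140w^2 + 315w - 630)
  3w^4 - 21w^3 + 63w^2 - 135w + 162 = ((3/35)w - 9/35)(35w^3 - 140w^2 + 315w - 630) + (0)
Last nonzero remainder: 35w^3 - 140w^2 + 315w - 630. Dividing through by 35 gives the monic gcd w^3 - 4w^2 + 9w - 18.

w^3 - 4w^2 + 9w - 18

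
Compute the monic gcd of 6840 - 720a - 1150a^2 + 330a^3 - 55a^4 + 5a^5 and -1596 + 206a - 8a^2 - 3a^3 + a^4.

Apply the Euclidean algorithm:
  5a^5 - 55a^4 + 330a^3 - 1150a^2 - 720a + 6840 = (5a - 40)(a^4 - 3a^3 - 8a^2 + 206a - 1596) + (250a^3 - 2500a^2 + 15500a - 57000)
  a^4 - 3a^3 - 8a^2 + 206a - 1596 = ((1/250)a + 7/250)(250a^3 - 2500a^2 + 15500a - 57000) + (0)
Last nonzero remainder: 250a^3 - 2500a^2 + 15500a - 57000. Dividing through by 250 gives the monic gcd a^3 - 10a^2 + 62a - 228.

-228 + 62a - 10a^2 + a^3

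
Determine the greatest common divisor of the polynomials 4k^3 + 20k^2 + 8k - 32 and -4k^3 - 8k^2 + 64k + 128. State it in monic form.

Apply the Euclidean algorithm:
  4k^3 + 20k^2 + 8k - 32 = (-1)(-4k^3 - 8k^2 + 64k + 128) + (12k^2 + 72k + 96)
  -4k^3 - 8k^2 + 64k + 128 = (-(1/3)k + 4/3)(12k^2 + 72k + 96) + (0)
Last nonzero remainder: 12k^2 + 72k + 96. Dividing through by 12 gives the monic gcd k^2 + 6k + 8.

k^2 + 6k + 8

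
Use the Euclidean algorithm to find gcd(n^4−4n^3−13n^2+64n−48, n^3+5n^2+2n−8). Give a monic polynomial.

n^2+3n−4

Repeated division with remainder:
  n^4−4n^3−13n^2+64n−48 = (n−9)(n^3+5n^2+2n−8) + (30n^2+90n−120)
  n^3+5n^2+2n−8 = ((1/30)n+1/15)(30n^2+90n−120) + (0)
Last nonzero remainder: 30n^2+90n−120. Dividing through by 30 gives the monic gcd n^2+3n−4.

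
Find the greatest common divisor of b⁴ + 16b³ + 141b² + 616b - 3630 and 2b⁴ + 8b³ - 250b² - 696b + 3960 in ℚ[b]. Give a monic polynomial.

Apply the Euclidean algorithm:
  b⁴ + 16b³ + 141b² + 616b - 3630 = (1/2)(2b⁴ + 8b³ - 250b² - 696b + 3960) + (12b³ + 266b² + 964b - 5610)
  2b⁴ + 8b³ - 250b² - 696b + 3960 = ((1/6)b - 109/36)(12b³ + 266b² + 964b - 5610) + ((7105/18)b² + (28420/9)b - 78155/6)
  12b³ + 266b² + 964b - 5610 = ((216/7105)b + 612/1421)((7105/18)b² + (28420/9)b - 78155/6) + (0)
Last nonzero remainder: (7105/18)b² + (28420/9)b - 78155/6. Dividing through by 7105/18 gives the monic gcd b² + 8b - 33.

b² + 8b - 33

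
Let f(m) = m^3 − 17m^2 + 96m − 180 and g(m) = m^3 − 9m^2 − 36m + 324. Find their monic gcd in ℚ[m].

m − 6

Euclidean algorithm in ℚ[m]:
  m^3 − 17m^2 + 96m − 180 = (m^3 − 9m^2 − 36m + 324) + (−8m^2 + 132m − 504)
  m^3 − 9m^2 − 36m + 324 = (−(1/8)m − 15/16)(−8m^2 + 132m − 504) + ((99/4)m − 297/2)
  −8m^2 + 132m − 504 = (−(32/99)m + 112/33)((99/4)m − 297/2) + (0)
Last nonzero remainder: (99/4)m − 297/2. Dividing through by 99/4 gives the monic gcd m − 6.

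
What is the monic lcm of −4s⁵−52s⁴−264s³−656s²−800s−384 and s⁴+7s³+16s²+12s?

By polynomial division,
  −4s⁵−52s⁴−264s³−656s²−800s−384 = (−4s−24)(s⁴+7s³+16s²+12s) + (−32s³−224s²−512s−384)
  s⁴+7s³+16s²+12s = (−(1/32)s)(−32s³−224s²−512s−384) + (0)
Last nonzero remainder: −32s³−224s²−512s−384. Dividing through by −32 gives the monic gcd s³+7s²+16s+12.
Then lcm(f, g) = f·g / gcd(f, g); expanding and making the result monic gives the answer.

s⁶+13s⁵+66s⁴+164s³+200s²+96s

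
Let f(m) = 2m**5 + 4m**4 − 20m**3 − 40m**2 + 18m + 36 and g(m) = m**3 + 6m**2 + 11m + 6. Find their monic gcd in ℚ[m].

Apply the Euclidean algorithm:
  2m**5 + 4m**4 − 20m**3 − 40m**2 + 18m + 36 = (2m**2 − 8m + 6)(m**3 + 6m**2 + 11m + 6) + (0)
The last nonzero remainder m**3 + 6m**2 + 11m + 6 is already monic.

m**3 + 6m**2 + 11m + 6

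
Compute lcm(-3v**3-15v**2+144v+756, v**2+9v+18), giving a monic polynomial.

Euclidean algorithm in ℚ[v]:
  -3v**3-15v**2+144v+756 = (-3v+12)(v**2+9v+18) + (90v+540)
  v**2+9v+18 = ((1/90)v+1/30)(90v+540) + (0)
Last nonzero remainder: 90v+540. Dividing through by 90 gives the monic gcd v+6.
Then lcm(f, g) = f·g / gcd(f, g); expanding and making the result monic gives the answer.

v**4+8v**3-33v**2-396v-756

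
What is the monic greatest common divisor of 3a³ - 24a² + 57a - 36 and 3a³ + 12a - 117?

a - 3

Euclidean algorithm in ℚ[a]:
  3a³ - 24a² + 57a - 36 = (3a³ + 12a - 117) + (-24a² + 45a + 81)
  3a³ + 12a - 117 = (-(1/8)a - 15/64)(-24a² + 45a + 81) + ((2091/64)a - 6273/64)
  -24a² + 45a + 81 = (-(512/697)a - 576/697)((2091/64)a - 6273/64) + (0)
Last nonzero remainder: (2091/64)a - 6273/64. Dividing through by 2091/64 gives the monic gcd a - 3.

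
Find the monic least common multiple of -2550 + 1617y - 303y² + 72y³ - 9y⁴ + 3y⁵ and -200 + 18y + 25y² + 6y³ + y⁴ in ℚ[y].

-3400 + 1306y + 135y² - 5y³ + 12y⁴ + y⁵ + y⁶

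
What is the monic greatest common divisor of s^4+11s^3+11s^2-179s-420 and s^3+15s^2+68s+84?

Apply the Euclidean algorithm:
  s^4+11s^3+11s^2-179s-420 = (s-4)(s^3+15s^2+68s+84) + (3s^2+9s-84)
  s^3+15s^2+68s+84 = ((1/3)s+4)(3s^2+9s-84) + (60s+420)
  3s^2+9s-84 = ((1/20)s-1/5)(60s+420) + (0)
Last nonzero remainder: 60s+420. Dividing through by 60 gives the monic gcd s+7.

s+7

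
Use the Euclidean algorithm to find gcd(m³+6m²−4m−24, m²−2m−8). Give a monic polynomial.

Repeated division with remainder:
  m³+6m²−4m−24 = (m+8)(m²−2m−8) + (20m+40)
  m²−2m−8 = ((1/20)m−1/5)(20m+40) + (0)
Last nonzero remainder: 20m+40. Dividing through by 20 gives the monic gcd m+2.

m+2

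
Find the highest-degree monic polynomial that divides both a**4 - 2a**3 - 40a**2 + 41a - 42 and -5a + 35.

a - 7

By polynomial division,
  a**4 - 2a**3 - 40a**2 + 41a - 42 = (-(1/5)a**3 - a**2 + a - 6/5)(-5a + 35) + (0)
Last nonzero remainder: -5a + 35. Dividing through by -5 gives the monic gcd a - 7.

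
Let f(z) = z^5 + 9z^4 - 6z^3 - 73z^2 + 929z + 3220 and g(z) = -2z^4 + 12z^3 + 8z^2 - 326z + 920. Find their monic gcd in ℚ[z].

Repeated division with remainder:
  z^5 + 9z^4 - 6z^3 - 73z^2 + 929z + 3220 = (-(1/2)z - 15/2)(-2z^4 + 12z^3 + 8z^2 - 326z + 920) + (88z^3 - 176z^2 - 1056z + 10120)
  -2z^4 + 12z^3 + 8z^2 - 326z + 920 = (-(1/44)z + 1/11)(88z^3 - 176z^2 - 1056z + 10120) + (0)
Last nonzero remainder: 88z^3 - 176z^2 - 1056z + 10120. Dividing through by 88 gives the monic gcd z^3 - 2z^2 - 12z + 115.

z^3 - 2z^2 - 12z + 115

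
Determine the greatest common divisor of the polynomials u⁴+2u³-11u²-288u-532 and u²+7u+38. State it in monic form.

u²+7u+38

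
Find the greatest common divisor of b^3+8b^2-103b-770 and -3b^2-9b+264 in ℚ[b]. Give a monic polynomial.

Apply the Euclidean algorithm:
  b^3+8b^2-103b-770 = (-(1/3)b-5/3)(-3b^2-9b+264) + (-30b-330)
  -3b^2-9b+264 = ((1/10)b-4/5)(-30b-330) + (0)
Last nonzero remainder: -30b-330. Dividing through by -30 gives the monic gcd b+11.

b+11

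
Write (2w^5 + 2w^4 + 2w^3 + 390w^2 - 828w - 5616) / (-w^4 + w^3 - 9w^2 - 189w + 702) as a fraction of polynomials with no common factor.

Euclidean algorithm in ℚ[w]:
  2w^5 + 2w^4 + 2w^3 + 390w^2 - 828w - 5616 = (-2w - 4)(-w^4 + w^3 - 9w^2 - 189w + 702) + (-12w^3 - 24w^2 - 180w - 2808)
  -w^4 + w^3 - 9w^2 - 189w + 702 = ((1/12)w - 1/4)(-12w^3 - 24w^2 - 180w - 2808) + (0)
Last nonzero remainder: -12w^3 - 24w^2 - 180w - 2808. Dividing through by -12 gives the monic gcd w^3 + 2w^2 + 15w + 234.
Cancel w^3 + 2w^2 + 15w + 234 from numerator and denominator to get the reduced form.

(-2w^2 + 2w + 24)/(w - 3)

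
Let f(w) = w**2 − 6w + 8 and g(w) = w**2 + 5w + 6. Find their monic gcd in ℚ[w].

1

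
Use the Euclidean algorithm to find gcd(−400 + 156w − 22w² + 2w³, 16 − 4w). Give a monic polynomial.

−4 + w

Euclidean algorithm in ℚ[w]:
  2w³ − 22w² + 156w − 400 = (−(1/2)w² + (7/2)w − 25)(−4w + 16) + (0)
Last nonzero remainder: −4w + 16. Dividing through by −4 gives the monic gcd w − 4.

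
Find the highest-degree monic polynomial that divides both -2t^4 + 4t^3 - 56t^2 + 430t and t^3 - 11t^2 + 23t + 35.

By polynomial division,
  -2t^4 + 4t^3 - 56t^2 + 430t = (-2t - 18)(t^3 - 11t^2 + 23t + 35) + (-208t^2 + 914t + 630)
  t^3 - 11t^2 + 23t + 35 = (-(1/208)t + 687/21632)(-208t^2 + 914t + 630) + (-(32431/10816)t + 162155/10816)
  -208t^2 + 914t + 630 = ((2249728/32431)t + 194688/4633)(-(32431/10816)t + 162155/10816) + (0)
Last nonzero remainder: -(32431/10816)t + 162155/10816. Dividing through by -32431/10816 gives the monic gcd t - 5.

t - 5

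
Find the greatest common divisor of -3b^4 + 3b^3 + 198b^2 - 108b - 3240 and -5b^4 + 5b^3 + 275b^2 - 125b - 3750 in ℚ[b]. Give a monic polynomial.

Repeated division with remainder:
  -3b^4 + 3b^3 + 198b^2 - 108b - 3240 = (3/5)(-5b^4 + 5b^3 + 275b^2 - 125b - 3750) + (33b^2 - 33b - 990)
  -5b^4 + 5b^3 + 275b^2 - 125b - 3750 = (-(5/33)b^2 + 125/33)(33b^2 - 33b - 990) + (0)
Last nonzero remainder: 33b^2 - 33b - 990. Dividing through by 33 gives the monic gcd b^2 - b - 30.

b^2 - b - 30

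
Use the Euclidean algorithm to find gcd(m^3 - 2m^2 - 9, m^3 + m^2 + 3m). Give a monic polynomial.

m^2 + m + 3

By polynomial division,
  m^3 - 2m^2 - 9 = (m^3 + m^2 + 3m) + (-3m^2 - 3m - 9)
  m^3 + m^2 + 3m = (-(1/3)m)(-3m^2 - 3m - 9) + (0)
Last nonzero remainder: -3m^2 - 3m - 9. Dividing through by -3 gives the monic gcd m^2 + m + 3.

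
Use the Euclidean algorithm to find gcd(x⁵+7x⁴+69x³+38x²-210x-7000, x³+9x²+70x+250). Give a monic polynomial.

x²+4x+50

Repeated division with remainder:
  x⁵+7x⁴+69x³+38x²-210x-7000 = (x²-2x+17)(x³+9x²+70x+250) + (-225x²-900x-11250)
  x³+9x²+70x+250 = (-(1/225)x-1/45)(-225x²-900x-11250) + (0)
Last nonzero remainder: -225x²-900x-11250. Dividing through by -225 gives the monic gcd x²+4x+50.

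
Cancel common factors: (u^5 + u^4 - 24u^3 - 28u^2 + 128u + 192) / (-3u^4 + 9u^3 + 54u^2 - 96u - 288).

(-u^3 - 3u^2 + 10u + 24)/(3u^2 - 3u - 36)

Repeated division with remainder:
  u^5 + u^4 - 24u^3 - 28u^2 + 128u + 192 = (-(1/3)u - 4/3)(-3u^4 + 9u^3 + 54u^2 - 96u - 288) + (6u^3 + 12u^2 - 96u - 192)
  -3u^4 + 9u^3 + 54u^2 - 96u - 288 = (-(1/2)u + 5/2)(6u^3 + 12u^2 - 96u - 192) + (-24u^2 + 48u + 192)
  6u^3 + 12u^2 - 96u - 192 = (-(1/4)u - 1)(-24u^2 + 48u + 192) + (0)
Last nonzero remainder: -24u^2 + 48u + 192. Dividing through by -24 gives the monic gcd u^2 - 2u - 8.
Cancel u^2 - 2u - 8 from numerator and denominator to get the reduced form.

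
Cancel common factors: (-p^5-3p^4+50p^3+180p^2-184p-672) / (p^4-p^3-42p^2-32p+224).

Repeated division with remainder:
  -p^5-3p^4+50p^3+180p^2-184p-672 = (-p-4)(p^4-p^3-42p^2-32p+224) + (4p^3-20p^2-88p+224)
  p^4-p^3-42p^2-32p+224 = ((1/4)p+1)(4p^3-20p^2-88p+224) + (0)
Last nonzero remainder: 4p^3-20p^2-88p+224. Dividing through by 4 gives the monic gcd p^3-5p^2-22p+56.
Cancel p^3-5p^2-22p+56 from numerator and denominator to get the reduced form.

(-p^2-8p-12)/(p+4)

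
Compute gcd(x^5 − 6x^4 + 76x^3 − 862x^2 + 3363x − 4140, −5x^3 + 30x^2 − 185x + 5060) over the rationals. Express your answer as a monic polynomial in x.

Euclidean algorithm in ℚ[x]:
  x^5 − 6x^4 + 76x^3 − 862x^2 + 3363x − 4140 = (−(1/5)x^2 − 39/5)(−5x^3 + 30x^2 − 185x + 5060) + (384x^2 + 1920x + 35328)
  −5x^3 + 30x^2 − 185x + 5060 = (−(5/384)x + 55/384)(384x^2 + 1920x + 35328) + (0)
Last nonzero remainder: 384x^2 + 1920x + 35328. Dividing through by 384 gives the monic gcd x^2 + 5x + 92.

x^2 + 5x + 92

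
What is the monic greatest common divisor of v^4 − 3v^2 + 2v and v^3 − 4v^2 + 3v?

v^2 − v

By polynomial division,
  v^4 − 3v^2 + 2v = (v + 4)(v^3 − 4v^2 + 3v) + (10v^2 − 10v)
  v^3 − 4v^2 + 3v = ((1/10)v − 3/10)(10v^2 − 10v) + (0)
Last nonzero remainder: 10v^2 − 10v. Dividing through by 10 gives the monic gcd v^2 − v.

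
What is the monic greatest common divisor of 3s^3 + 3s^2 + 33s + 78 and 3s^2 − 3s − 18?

s + 2

Apply the Euclidean algorithm:
  3s^3 + 3s^2 + 33s + 78 = (s + 2)(3s^2 − 3s − 18) + (57s + 114)
  3s^2 − 3s − 18 = ((1/19)s − 3/19)(57s + 114) + (0)
Last nonzero remainder: 57s + 114. Dividing through by 57 gives the monic gcd s + 2.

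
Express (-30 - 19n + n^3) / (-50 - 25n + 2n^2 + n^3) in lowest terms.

Euclidean algorithm in ℚ[n]:
  n^3 - 19n - 30 = (n^3 + 2n^2 - 25n - 50) + (-2n^2 + 6n + 20)
  n^3 + 2n^2 - 25n - 50 = (-(1/2)n - 5/2)(-2n^2 + 6n + 20) + (0)
Last nonzero remainder: -2n^2 + 6n + 20. Dividing through by -2 gives the monic gcd n^2 - 3n - 10.
Cancel n^2 - 3n - 10 from numerator and denominator to get the reduced form.

(3 + n)/(5 + n)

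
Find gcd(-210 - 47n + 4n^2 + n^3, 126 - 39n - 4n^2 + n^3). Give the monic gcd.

-42 - n + n^2

By polynomial division,
  n^3 + 4n^2 - 47n - 210 = (n^3 - 4n^2 - 39n + 126) + (8n^2 - 8n - 336)
  n^3 - 4n^2 - 39n + 126 = ((1/8)n - 3/8)(8n^2 - 8n - 336) + (0)
Last nonzero remainder: 8n^2 - 8n - 336. Dividing through by 8 gives the monic gcd n^2 - n - 42.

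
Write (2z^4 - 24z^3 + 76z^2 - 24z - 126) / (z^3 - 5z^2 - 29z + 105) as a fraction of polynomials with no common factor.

Euclidean algorithm in ℚ[z]:
  2z^4 - 24z^3 + 76z^2 - 24z - 126 = (2z - 14)(z^3 - 5z^2 - 29z + 105) + (64z^2 - 640z + 1344)
  z^3 - 5z^2 - 29z + 105 = ((1/64)z + 5/64)(64z^2 - 640z + 1344) + (0)
Last nonzero remainder: 64z^2 - 640z + 1344. Dividing through by 64 gives the monic gcd z^2 - 10z + 21.
Cancel z^2 - 10z + 21 from numerator and denominator to get the reduced form.

(2z^2 - 4z - 6)/(z + 5)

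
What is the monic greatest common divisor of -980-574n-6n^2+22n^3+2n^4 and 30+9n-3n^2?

-10-3n+n^2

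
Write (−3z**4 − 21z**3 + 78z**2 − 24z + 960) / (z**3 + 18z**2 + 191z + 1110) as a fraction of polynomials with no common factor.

Apply the Euclidean algorithm:
  −3z**4 − 21z**3 + 78z**2 − 24z + 960 = (−3z + 33)(z**3 + 18z**2 + 191z + 1110) + (57z**2 − 2997z − 35670)
  z**3 + 18z**2 + 191z + 1110 = ((1/57)z + 447/361)(57z**2 − 2997z − 35670) + ((1634520/361)z + 16345200/361)
  57z**2 − 2997z − 35670 = ((6859/544840)z − 429229/544840)((1634520/361)z + 16345200/361) + (0)
Last nonzero remainder: (1634520/361)z + 16345200/361. Dividing through by 1634520/361 gives the monic gcd z + 10.
Cancel z + 10 from numerator and denominator to get the reduced form.

(−3z**3 + 9z**2 − 12z + 96)/(z**2 + 8z + 111)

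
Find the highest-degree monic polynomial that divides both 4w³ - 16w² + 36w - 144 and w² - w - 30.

1

Repeated division with remainder:
  4w³ - 16w² + 36w - 144 = (4w - 12)(w² - w - 30) + (144w - 504)
  w² - w - 30 = ((1/144)w + 5/288)(144w - 504) + (-85/4)
  144w - 504 = (-(576/85)w + 2016/85)(-85/4) + (0)
The last nonzero remainder is the constant -85/4, so the polynomials are coprime and gcd = 1.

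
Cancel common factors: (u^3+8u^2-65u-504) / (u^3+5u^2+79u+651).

Euclidean algorithm in ℚ[u]:
  u^3+8u^2-65u-504 = (u^3+5u^2+79u+651) + (3u^2-144u-1155)
  u^3+5u^2+79u+651 = ((1/3)u+53/3)(3u^2-144u-1155) + (3008u+21056)
  3u^2-144u-1155 = ((3/3008)u-165/3008)(3008u+21056) + (0)
Last nonzero remainder: 3008u+21056. Dividing through by 3008 gives the monic gcd u+7.
Cancel u+7 from numerator and denominator to get the reduced form.

(u^2+u-72)/(u^2-2u+93)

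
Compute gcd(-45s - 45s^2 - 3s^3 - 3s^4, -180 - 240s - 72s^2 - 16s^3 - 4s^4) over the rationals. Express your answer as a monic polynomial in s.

15 + 15s + s^2 + s^3

By polynomial division,
  -3s^4 - 3s^3 - 45s^2 - 45s = (3/4)(-4s^4 - 16s^3 - 72s^2 - 240s - 180) + (9s^3 + 9s^2 + 135s + 135)
  -4s^4 - 16s^3 - 72s^2 - 240s - 180 = (-(4/9)s - 4/3)(9s^3 + 9s^2 + 135s + 135) + (0)
Last nonzero remainder: 9s^3 + 9s^2 + 135s + 135. Dividing through by 9 gives the monic gcd s^3 + s^2 + 15s + 15.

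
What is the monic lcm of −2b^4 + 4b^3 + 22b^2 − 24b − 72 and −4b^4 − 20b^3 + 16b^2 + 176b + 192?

b^5 + 2b^4 − 19b^3 − 32b^2 + 84b + 144

Repeated division with remainder:
  −2b^4 + 4b^3 + 22b^2 − 24b − 72 = (1/2)(−4b^4 − 20b^3 + 16b^2 + 176b + 192) + (14b^3 + 14b^2 − 112b − 168)
  −4b^4 − 20b^3 + 16b^2 + 176b + 192 = (−(2/7)b − 8/7)(14b^3 + 14b^2 − 112b − 168) + (0)
Last nonzero remainder: 14b^3 + 14b^2 − 112b − 168. Dividing through by 14 gives the monic gcd b^3 + b^2 − 8b − 12.
Then lcm(f, g) = f·g / gcd(f, g); expanding and making the result monic gives the answer.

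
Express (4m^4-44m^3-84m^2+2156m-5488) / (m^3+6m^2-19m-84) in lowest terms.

Euclidean algorithm in ℚ[m]:
  4m^4-44m^3-84m^2+2156m-5488 = (4m-68)(m^3+6m^2-19m-84) + (400m^2+1200m-11200)
  m^3+6m^2-19m-84 = ((1/400)m+3/400)(400m^2+1200m-11200) + (0)
Last nonzero remainder: 400m^2+1200m-11200. Dividing through by 400 gives the monic gcd m^2+3m-28.
Cancel m^2+3m-28 from numerator and denominator to get the reduced form.

(4m^2-56m+196)/(m+3)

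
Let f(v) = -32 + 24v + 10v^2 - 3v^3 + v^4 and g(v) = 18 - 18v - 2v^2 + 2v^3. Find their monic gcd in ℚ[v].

-1 + v

Euclidean algorithm in ℚ[v]:
  v^4 - 3v^3 + 10v^2 + 24v - 32 = ((1/2)v - 1)(2v^3 - 2v^2 - 18v + 18) + (17v^2 - 3v - 14)
  2v^3 - 2v^2 - 18v + 18 = ((2/17)v - 28/289)(17v^2 - 3v - 14) + (-(4810/289)v + 4810/289)
  17v^2 - 3v - 14 = (-(4913/4810)v - 2023/2405)(-(4810/289)v + 4810/289) + (0)
Last nonzero remainder: -(4810/289)v + 4810/289. Dividing through by -4810/289 gives the monic gcd v - 1.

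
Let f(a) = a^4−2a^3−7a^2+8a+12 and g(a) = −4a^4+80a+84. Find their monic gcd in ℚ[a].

By polynomial division,
  a^4−2a^3−7a^2+8a+12 = (−1/4)(−4a^4+80a+84) + (−2a^3−7a^2+28a+33)
  −4a^4+80a+84 = (2a−7)(−2a^3−7a^2+28a+33) + (−105a^2+210a+315)
  −2a^3−7a^2+28a+33 = ((2/105)a+11/105)(−105a^2+210a+315) + (0)
Last nonzero remainder: −105a^2+210a+315. Dividing through by −105 gives the monic gcd a^2−2a−3.

a^2−2a−3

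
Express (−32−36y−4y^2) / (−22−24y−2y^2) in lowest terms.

(16+2y)/(11+y)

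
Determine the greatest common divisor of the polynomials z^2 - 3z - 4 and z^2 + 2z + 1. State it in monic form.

z + 1

Repeated division with remainder:
  z^2 - 3z - 4 = (z^2 + 2z + 1) + (-5z - 5)
  z^2 + 2z + 1 = (-(1/5)z - 1/5)(-5z - 5) + (0)
Last nonzero remainder: -5z - 5. Dividing through by -5 gives the monic gcd z + 1.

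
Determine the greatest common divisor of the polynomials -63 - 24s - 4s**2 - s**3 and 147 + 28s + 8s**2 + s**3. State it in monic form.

21 + s + s**2

By polynomial division,
  -s**3 - 4s**2 - 24s - 63 = (-1)(s**3 + 8s**2 + 28s + 147) + (4s**2 + 4s + 84)
  s**3 + 8s**2 + 28s + 147 = ((1/4)s + 7/4)(4s**2 + 4s + 84) + (0)
Last nonzero remainder: 4s**2 + 4s + 84. Dividing through by 4 gives the monic gcd s**2 + s + 21.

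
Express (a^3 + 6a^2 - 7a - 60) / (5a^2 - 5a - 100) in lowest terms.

Repeated division with remainder:
  a^3 + 6a^2 - 7a - 60 = ((1/5)a + 7/5)(5a^2 - 5a - 100) + (20a + 80)
  5a^2 - 5a - 100 = ((1/4)a - 5/4)(20a + 80) + (0)
Last nonzero remainder: 20a + 80. Dividing through by 20 gives the monic gcd a + 4.
Cancel a + 4 from numerator and denominator to get the reduced form.

(a^2 + 2a - 15)/(5a - 25)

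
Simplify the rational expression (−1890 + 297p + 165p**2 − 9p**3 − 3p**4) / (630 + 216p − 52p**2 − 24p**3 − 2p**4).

By polynomial division,
  −3p**4 − 9p**3 + 165p**2 + 297p − 1890 = (3/2)(−2p**4 − 24p**3 − 52p**2 + 216p + 630) + (27p**3 + 243p**2 − 27p − 2835)
  −2p**4 − 24p**3 − 52p**2 + 216p + 630 = (−(2/27)p − 2/9)(27p**3 + 243p**2 − 27p − 2835) + (0)
Last nonzero remainder: 27p**3 + 243p**2 − 27p − 2835. Dividing through by 27 gives the monic gcd p**3 + 9p**2 − p − 105.
Cancel p**3 + 9p**2 − p − 105 from numerator and denominator to get the reduced form.

(−18 + 3p)/(6 + 2p)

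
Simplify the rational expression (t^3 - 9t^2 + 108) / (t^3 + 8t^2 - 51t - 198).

Euclidean algorithm in ℚ[t]:
  t^3 - 9t^2 + 108 = (t^3 + 8t^2 - 51t - 198) + (-17t^2 + 51t + 306)
  t^3 + 8t^2 - 51t - 198 = (-(1/17)t - 11/17)(-17t^2 + 51t + 306) + (0)
Last nonzero remainder: -17t^2 + 51t + 306. Dividing through by -17 gives the monic gcd t^2 - 3t - 18.
Cancel t^2 - 3t - 18 from numerator and denominator to get the reduced form.

(t - 6)/(t + 11)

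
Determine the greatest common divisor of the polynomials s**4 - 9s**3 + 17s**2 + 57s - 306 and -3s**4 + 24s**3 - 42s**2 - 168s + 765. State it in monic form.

By polynomial division,
  s**4 - 9s**3 + 17s**2 + 57s - 306 = (-1/3)(-3s**4 + 24s**3 - 42s**2 - 168s + 765) + (-s**3 + 3s**2 + s - 51)
  -3s**4 + 24s**3 - 42s**2 - 168s + 765 = (3s - 15)(-s**3 + 3s**2 + s - 51) + (0)
Last nonzero remainder: -s**3 + 3s**2 + s - 51. Dividing through by -1 gives the monic gcd s**3 - 3s**2 - s + 51.

s**3 - 3s**2 - s + 51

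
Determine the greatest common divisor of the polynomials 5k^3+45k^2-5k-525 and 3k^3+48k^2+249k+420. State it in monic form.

k^2+12k+35

Apply the Euclidean algorithm:
  5k^3+45k^2-5k-525 = (5/3)(3k^3+48k^2+249k+420) + (-35k^2-420k-1225)
  3k^3+48k^2+249k+420 = (-(3/35)k-12/35)(-35k^2-420k-1225) + (0)
Last nonzero remainder: -35k^2-420k-1225. Dividing through by -35 gives the monic gcd k^2+12k+35.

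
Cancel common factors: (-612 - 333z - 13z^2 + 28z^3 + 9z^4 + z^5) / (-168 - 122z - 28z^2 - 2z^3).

(51 - 2z - 2z^2 - z^3)/(14 + 2z)

By polynomial division,
  z^5 + 9z^4 + 28z^3 - 13z^2 - 333z - 612 = (-(1/2)z^2 + (5/2)z - 37/2)(-2z^3 - 28z^2 - 122z - 168) + (-310z^2 - 2170z - 3720)
  -2z^3 - 28z^2 - 122z - 168 = ((1/155)z + 7/155)(-310z^2 - 2170z - 3720) + (0)
Last nonzero remainder: -310z^2 - 2170z - 3720. Dividing through by -310 gives the monic gcd z^2 + 7z + 12.
Cancel z^2 + 7z + 12 from numerator and denominator to get the reduced form.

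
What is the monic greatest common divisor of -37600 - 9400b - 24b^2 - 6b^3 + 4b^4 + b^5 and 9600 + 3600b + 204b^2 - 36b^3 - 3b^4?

Apply the Euclidean algorithm:
  b^5 + 4b^4 - 6b^3 - 24b^2 - 9400b - 37600 = (-(1/3)b + 8/3)(-3b^4 - 36b^3 + 204b^2 + 3600b + 9600) + (158b^3 + 632b^2 - 15800b - 63200)
  -3b^4 - 36b^3 + 204b^2 + 3600b + 9600 = (-(3/158)b - 12/79)(158b^3 + 632b^2 - 15800b - 63200) + (0)
Last nonzero remainder: 158b^3 + 632b^2 - 15800b - 63200. Dividing through by 158 gives the monic gcd b^3 + 4b^2 - 100b - 400.

-400 - 100b + 4b^2 + b^3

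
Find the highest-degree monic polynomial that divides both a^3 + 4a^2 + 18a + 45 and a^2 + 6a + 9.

a + 3

Euclidean algorithm in ℚ[a]:
  a^3 + 4a^2 + 18a + 45 = (a - 2)(a^2 + 6a + 9) + (21a + 63)
  a^2 + 6a + 9 = ((1/21)a + 1/7)(21a + 63) + (0)
Last nonzero remainder: 21a + 63. Dividing through by 21 gives the monic gcd a + 3.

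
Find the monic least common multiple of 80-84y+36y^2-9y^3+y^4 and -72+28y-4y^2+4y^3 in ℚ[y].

720-676y+320y^2-129y^3+36y^4-8y^5+y^6

By polynomial division,
  y^4-9y^3+36y^2-84y+80 = ((1/4)y-2)(4y^3-4y^2+28y-72) + (21y^2-10y-64)
  4y^3-4y^2+28y-72 = ((4/21)y-44/441)(21y^2-10y-64) + ((17284/441)y-34568/441)
  21y^2-10y-64 = ((9261/17284)y+3528/4321)((17284/441)y-34568/441) + (0)
Last nonzero remainder: (17284/441)y-34568/441. Dividing through by 17284/441 gives the monic gcd y-2.
Then lcm(f, g) = f·g / gcd(f, g); expanding and making the result monic gives the answer.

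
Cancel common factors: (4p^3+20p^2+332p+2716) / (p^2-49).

(4p^2-8p+388)/(p-7)

Repeated division with remainder:
  4p^3+20p^2+332p+2716 = (4p+20)(p^2-49) + (528p+3696)
  p^2-49 = ((1/528)p-7/528)(528p+3696) + (0)
Last nonzero remainder: 528p+3696. Dividing through by 528 gives the monic gcd p+7.
Cancel p+7 from numerator and denominator to get the reduced form.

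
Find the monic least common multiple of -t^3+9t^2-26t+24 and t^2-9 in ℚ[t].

t^4-6t^3-t^2+54t-72

Euclidean algorithm in ℚ[t]:
  -t^3+9t^2-26t+24 = (-t+9)(t^2-9) + (-35t+105)
  t^2-9 = (-(1/35)t-3/35)(-35t+105) + (0)
Last nonzero remainder: -35t+105. Dividing through by -35 gives the monic gcd t-3.
Then lcm(f, g) = f·g / gcd(f, g); expanding and making the result monic gives the answer.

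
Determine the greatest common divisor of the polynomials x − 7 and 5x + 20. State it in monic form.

Euclidean algorithm in ℚ[x]:
  x − 7 = (1/5)(5x + 20) + (−11)
  5x + 20 = (−(5/11)x − 20/11)(−11) + (0)
The last nonzero remainder is the constant −11, so the polynomials are coprime and gcd = 1.

1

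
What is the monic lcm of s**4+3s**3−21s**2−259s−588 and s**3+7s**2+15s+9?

Euclidean algorithm in ℚ[s]:
  s**4+3s**3−21s**2−259s−588 = (s−4)(s**3+7s**2+15s+9) + (−8s**2−208s−552)
  s**3+7s**2+15s+9 = (−(1/8)s+19/8)(−8s**2−208s−552) + (440s+1320)
  −8s**2−208s−552 = (−(1/55)s−23/55)(440s+1320) + (0)
Last nonzero remainder: 440s+1320. Dividing through by 440 gives the monic gcd s+3.
Then lcm(f, g) = f·g / gcd(f, g); expanding and making the result monic gives the answer.

s**6+7s**5−6s**4−334s**3−1687s**2−3129s−1764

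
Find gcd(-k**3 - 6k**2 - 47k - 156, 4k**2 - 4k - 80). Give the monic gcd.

k + 4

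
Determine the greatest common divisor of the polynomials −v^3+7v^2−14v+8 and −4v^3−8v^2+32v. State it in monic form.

v−2

By polynomial division,
  −v^3+7v^2−14v+8 = (1/4)(−4v^3−8v^2+32v) + (9v^2−22v+8)
  −4v^3−8v^2+32v = (−(4/9)v−160/81)(9v^2−22v+8) + (−(640/81)v+1280/81)
  9v^2−22v+8 = (−(729/640)v+81/160)(−(640/81)v+1280/81) + (0)
Last nonzero remainder: −(640/81)v+1280/81. Dividing through by −640/81 gives the monic gcd v−2.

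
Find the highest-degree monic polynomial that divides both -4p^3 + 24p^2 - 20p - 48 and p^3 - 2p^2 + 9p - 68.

Apply the Euclidean algorithm:
  -4p^3 + 24p^2 - 20p - 48 = (-4)(p^3 - 2p^2 + 9p - 68) + (16p^2 + 16p - 320)
  p^3 - 2p^2 + 9p - 68 = ((1/16)p - 3/16)(16p^2 + 16p - 320) + (32p - 128)
  16p^2 + 16p - 320 = ((1/2)p + 5/2)(32p - 128) + (0)
Last nonzero remainder: 32p - 128. Dividing through by 32 gives the monic gcd p - 4.

p - 4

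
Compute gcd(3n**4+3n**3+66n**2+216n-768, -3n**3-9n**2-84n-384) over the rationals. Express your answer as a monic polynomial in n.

Apply the Euclidean algorithm:
  3n**4+3n**3+66n**2+216n-768 = (-n+2)(-3n**3-9n**2-84n-384) + (0)
Last nonzero remainder: -3n**3-9n**2-84n-384. Dividing through by -3 gives the monic gcd n**3+3n**2+28n+128.

n**3+3n**2+28n+128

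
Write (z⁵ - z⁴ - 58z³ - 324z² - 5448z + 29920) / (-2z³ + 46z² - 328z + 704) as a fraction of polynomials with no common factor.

(-z³ - 14z² - 108z - 680)/(2z - 16)

Repeated division with remainder:
  z⁵ - z⁴ - 58z³ - 324z² - 5448z + 29920 = (-(1/2)z² - 11z - 142)(-2z³ + 46z² - 328z + 704) + (2952z² - 44280z + 129888)
  -2z³ + 46z² - 328z + 704 = (-(1/1476)z + 2/369)(2952z² - 44280z + 129888) + (0)
Last nonzero remainder: 2952z² - 44280z + 129888. Dividing through by 2952 gives the monic gcd z² - 15z + 44.
Cancel z² - 15z + 44 from numerator and denominator to get the reduced form.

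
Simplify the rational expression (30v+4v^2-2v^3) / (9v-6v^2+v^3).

Euclidean algorithm in ℚ[v]:
  -2v^3+4v^2+30v = (-2)(v^3-6v^2+9v) + (-8v^2+48v)
  v^3-6v^2+9v = (-(1/8)v)(-8v^2+48v) + (9v)
  -8v^2+48v = (-(8/9)v+16/3)(9v) + (0)
Last nonzero remainder: 9v. Dividing through by 9 gives the monic gcd v.
Cancel v from numerator and denominator to get the reduced form.

(30+4v-2v^2)/(9-6v+v^2)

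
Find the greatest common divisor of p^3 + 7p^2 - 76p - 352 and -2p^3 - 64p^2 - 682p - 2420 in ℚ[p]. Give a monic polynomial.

p + 11

Repeated division with remainder:
  p^3 + 7p^2 - 76p - 352 = (-1/2)(-2p^3 - 64p^2 - 682p - 2420) + (-25p^2 - 417p - 1562)
  -2p^3 - 64p^2 - 682p - 2420 = ((2/25)p + 766/625)(-25p^2 - 417p - 1562) + (-(28728/625)p - 316008/625)
  -25p^2 - 417p - 1562 = ((15625/28728)p + 44375/14364)(-(28728/625)p - 316008/625) + (0)
Last nonzero remainder: -(28728/625)p - 316008/625. Dividing through by -28728/625 gives the monic gcd p + 11.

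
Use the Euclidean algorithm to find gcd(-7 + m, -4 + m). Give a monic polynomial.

1

Apply the Euclidean algorithm:
  m - 7 = (m - 4) + (-3)
  m - 4 = (-(1/3)m + 4/3)(-3) + (0)
The last nonzero remainder is the constant -3, so the polynomials are coprime and gcd = 1.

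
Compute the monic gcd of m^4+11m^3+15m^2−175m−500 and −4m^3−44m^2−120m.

Euclidean algorithm in ℚ[m]:
  m^4+11m^3+15m^2−175m−500 = (−(1/4)m)(−4m^3−44m^2−120m) + (−15m^2−175m−500)
  −4m^3−44m^2−120m = ((4/15)m−8/45)(−15m^2−175m−500) + (−(160/9)m−800/9)
  −15m^2−175m−500 = ((27/32)m+45/8)(−(160/9)m−800/9) + (0)
Last nonzero remainder: −(160/9)m−800/9. Dividing through by −160/9 gives the monic gcd m+5.

m+5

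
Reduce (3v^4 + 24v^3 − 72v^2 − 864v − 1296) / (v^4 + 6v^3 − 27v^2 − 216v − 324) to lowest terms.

(3v^2 + 24v + 36)/(v^2 + 6v + 9)

Repeated division with remainder:
  3v^4 + 24v^3 − 72v^2 − 864v − 1296 = (3)(v^4 + 6v^3 − 27v^2 − 216v − 324) + (6v^3 + 9v^2 − 216v − 324)
  v^4 + 6v^3 − 27v^2 − 216v − 324 = ((1/6)v + 3/4)(6v^3 + 9v^2 − 216v − 324) + ((9/4)v^2 − 81)
  6v^3 + 9v^2 − 216v − 324 = ((8/3)v + 4)((9/4)v^2 − 81) + (0)
Last nonzero remainder: (9/4)v^2 − 81. Dividing through by 9/4 gives the monic gcd v^2 − 36.
Cancel v^2 − 36 from numerator and denominator to get the reduced form.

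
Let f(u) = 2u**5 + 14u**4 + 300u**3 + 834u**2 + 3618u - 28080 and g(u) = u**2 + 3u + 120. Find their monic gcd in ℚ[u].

u**2 + 3u + 120

By polynomial division,
  2u**5 + 14u**4 + 300u**3 + 834u**2 + 3618u - 28080 = (2u**3 + 8u**2 + 36u - 234)(u**2 + 3u + 120) + (0)
The last nonzero remainder u**2 + 3u + 120 is already monic.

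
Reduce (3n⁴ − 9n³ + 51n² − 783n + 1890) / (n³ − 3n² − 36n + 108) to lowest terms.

(3n³ + 51n − 630)/(n² − 36)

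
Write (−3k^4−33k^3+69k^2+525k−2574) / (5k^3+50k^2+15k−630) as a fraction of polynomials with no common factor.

(−3k^3−15k^2+159k−429)/(5k^2+20k−105)

Apply the Euclidean algorithm:
  −3k^4−33k^3+69k^2+525k−2574 = (−(3/5)k−3/5)(5k^3+50k^2+15k−630) + (108k^2+156k−2952)
  5k^3+50k^2+15k−630 = ((5/108)k+385/972)(108k^2+156k−2952) + ((7280/81)k+14560/27)
  108k^2+156k−2952 = ((2187/1820)k−9963/1820)((7280/81)k+14560/27) + (0)
Last nonzero remainder: (7280/81)k+14560/27. Dividing through by 7280/81 gives the monic gcd k+6.
Cancel k+6 from numerator and denominator to get the reduced form.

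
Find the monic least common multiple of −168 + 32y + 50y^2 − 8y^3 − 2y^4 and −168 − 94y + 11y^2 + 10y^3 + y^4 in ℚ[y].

336 + 20y − 116y^2 − 9y^3 + 8y^4 + y^5

By polynomial division,
  −2y^4 − 8y^3 + 50y^2 + 32y − 168 = (−2)(y^4 + 10y^3 + 11y^2 − 94y − 168) + (12y^3 + 72y^2 − 156y − 504)
  y^4 + 10y^3 + 11y^2 − 94y − 168 = ((1/12)y + 1/3)(12y^3 + 72y^2 − 156y − 504) + (0)
Last nonzero remainder: 12y^3 + 72y^2 − 156y − 504. Dividing through by 12 gives the monic gcd y^3 + 6y^2 − 13y − 42.
Then lcm(f, g) = f·g / gcd(f, g); expanding and making the result monic gives the answer.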